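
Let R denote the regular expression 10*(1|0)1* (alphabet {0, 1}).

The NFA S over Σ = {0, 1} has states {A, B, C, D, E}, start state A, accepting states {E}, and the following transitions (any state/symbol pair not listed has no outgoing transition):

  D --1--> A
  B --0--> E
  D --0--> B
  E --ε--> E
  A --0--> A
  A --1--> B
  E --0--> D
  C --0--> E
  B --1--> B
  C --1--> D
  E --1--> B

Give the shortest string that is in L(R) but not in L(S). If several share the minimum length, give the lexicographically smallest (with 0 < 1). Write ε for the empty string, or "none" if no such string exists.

The string 11 is accepted by R but not by S.
No shorter string lies in the difference, and 11 is the lexicographically first length-2 string in L(R) \ L(S).

11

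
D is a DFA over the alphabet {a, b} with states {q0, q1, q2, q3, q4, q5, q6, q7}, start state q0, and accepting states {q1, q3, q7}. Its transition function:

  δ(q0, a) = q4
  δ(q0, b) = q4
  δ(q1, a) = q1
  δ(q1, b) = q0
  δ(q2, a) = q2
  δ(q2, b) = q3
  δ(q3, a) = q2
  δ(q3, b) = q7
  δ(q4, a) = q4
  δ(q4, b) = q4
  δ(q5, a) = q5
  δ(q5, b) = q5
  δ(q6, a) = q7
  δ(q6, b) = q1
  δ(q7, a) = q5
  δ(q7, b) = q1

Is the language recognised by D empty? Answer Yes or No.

Yes

The states reachable from the start state are {q0, q4}.
None of the accepting states {q1, q3, q7} is reachable, so no string is accepted and L(D) = ∅.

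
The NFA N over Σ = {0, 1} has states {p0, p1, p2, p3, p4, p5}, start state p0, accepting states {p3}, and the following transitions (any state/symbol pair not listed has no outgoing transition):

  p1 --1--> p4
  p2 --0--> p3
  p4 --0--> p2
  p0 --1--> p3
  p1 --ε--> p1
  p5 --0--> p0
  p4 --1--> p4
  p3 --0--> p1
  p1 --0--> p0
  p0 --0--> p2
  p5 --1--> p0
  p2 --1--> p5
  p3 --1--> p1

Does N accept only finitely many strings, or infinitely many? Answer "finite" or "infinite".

infinite

State p0 is reachable from the start and can reach an accepting state, and it lies on the cycle p0 → p2 → p3 → p1 → p0.
Traversing that cycle any number of times yields accepted strings of unbounded length, so the language is infinite.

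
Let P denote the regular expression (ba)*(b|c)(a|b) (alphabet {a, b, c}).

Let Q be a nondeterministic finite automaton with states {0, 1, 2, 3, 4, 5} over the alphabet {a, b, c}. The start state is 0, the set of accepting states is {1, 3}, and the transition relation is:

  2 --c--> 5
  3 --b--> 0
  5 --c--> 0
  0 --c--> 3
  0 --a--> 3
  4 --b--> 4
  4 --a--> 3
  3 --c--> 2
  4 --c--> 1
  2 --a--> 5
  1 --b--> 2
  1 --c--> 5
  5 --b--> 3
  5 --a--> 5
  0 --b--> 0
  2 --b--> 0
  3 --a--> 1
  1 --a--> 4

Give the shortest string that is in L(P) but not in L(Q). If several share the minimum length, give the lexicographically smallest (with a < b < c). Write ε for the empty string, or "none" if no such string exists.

The string bb is accepted by P but not by Q.
No shorter string lies in the difference, and bb is the lexicographically first length-2 string in L(P) \ L(Q).

bb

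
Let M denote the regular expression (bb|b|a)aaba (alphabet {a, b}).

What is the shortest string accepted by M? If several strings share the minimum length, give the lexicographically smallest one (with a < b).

aaaba

By inspection of the expression, no string of length less than 5 matches, and aaaba is the lexicographically first match of length 5.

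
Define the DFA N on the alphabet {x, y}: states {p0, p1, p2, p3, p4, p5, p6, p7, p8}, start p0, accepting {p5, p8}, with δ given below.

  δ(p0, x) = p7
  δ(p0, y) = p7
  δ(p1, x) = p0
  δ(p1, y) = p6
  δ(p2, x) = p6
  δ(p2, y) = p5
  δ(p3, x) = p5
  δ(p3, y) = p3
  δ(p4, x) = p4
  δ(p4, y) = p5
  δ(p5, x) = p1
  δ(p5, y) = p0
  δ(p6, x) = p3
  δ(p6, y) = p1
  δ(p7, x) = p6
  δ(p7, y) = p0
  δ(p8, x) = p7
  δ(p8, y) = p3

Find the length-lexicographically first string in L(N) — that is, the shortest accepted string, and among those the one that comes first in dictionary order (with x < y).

A breadth-first search from p0 reaches an accepting state first via the path p0 → p7 → p6 → p3 → p5 on input xxxx.
No string of length < 4 is accepted (BFS exhausts all shorter strings without reaching an accepting state), and xxxx is the lexicographically least accepting string of length 4.

xxxx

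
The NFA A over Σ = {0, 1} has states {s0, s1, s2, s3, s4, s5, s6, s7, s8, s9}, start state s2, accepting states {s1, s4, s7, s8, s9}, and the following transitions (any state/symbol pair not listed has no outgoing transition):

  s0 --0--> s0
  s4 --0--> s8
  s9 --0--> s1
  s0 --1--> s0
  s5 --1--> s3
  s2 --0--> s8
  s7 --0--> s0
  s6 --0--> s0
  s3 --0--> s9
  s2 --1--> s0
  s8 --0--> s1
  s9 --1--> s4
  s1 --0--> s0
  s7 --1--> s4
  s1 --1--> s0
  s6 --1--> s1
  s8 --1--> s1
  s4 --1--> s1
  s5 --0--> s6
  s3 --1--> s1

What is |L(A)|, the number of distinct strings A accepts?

The useful subgraph on states {s1, s2, s8} is acyclic, so L(A) is finite; the longest accepting path visits 3 useful states, giving maximum string length 2.
Counting accepting paths from s2 by length: 1 of length 1, 2 of length 2. Total 3.

3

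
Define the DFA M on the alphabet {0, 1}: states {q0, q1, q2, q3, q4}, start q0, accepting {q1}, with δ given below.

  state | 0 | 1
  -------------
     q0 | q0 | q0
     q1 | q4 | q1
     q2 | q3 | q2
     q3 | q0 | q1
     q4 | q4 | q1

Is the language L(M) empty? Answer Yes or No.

Yes

The states reachable from the start state are {q0}.
None of the accepting states {q1} is reachable, so no string is accepted and L(M) = ∅.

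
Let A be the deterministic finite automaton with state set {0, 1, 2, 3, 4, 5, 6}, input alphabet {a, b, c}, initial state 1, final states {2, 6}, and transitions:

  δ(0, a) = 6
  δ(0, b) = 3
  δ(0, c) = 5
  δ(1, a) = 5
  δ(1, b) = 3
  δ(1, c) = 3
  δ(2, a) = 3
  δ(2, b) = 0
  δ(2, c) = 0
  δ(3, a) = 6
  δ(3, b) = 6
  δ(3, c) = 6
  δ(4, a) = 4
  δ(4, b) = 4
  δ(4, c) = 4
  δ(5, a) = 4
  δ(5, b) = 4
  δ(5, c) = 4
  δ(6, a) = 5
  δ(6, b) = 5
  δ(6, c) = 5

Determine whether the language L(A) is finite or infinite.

finite

The useful states (reachable from 1 and able to reach an accepting state) are {1, 3, 6}.
Restricted to these states the transition graph has no cycle, so every accepting path has bounded length and L is finite.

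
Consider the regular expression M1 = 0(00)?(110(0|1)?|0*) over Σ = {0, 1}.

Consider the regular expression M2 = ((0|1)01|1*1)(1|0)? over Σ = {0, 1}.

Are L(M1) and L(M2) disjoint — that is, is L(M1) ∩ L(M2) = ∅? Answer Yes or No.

Converting the expression M1 to a DFA (subset construction, then merging equivalent states) gives the minimal DFA with states {r0, r1, r2, r3, r4, r5, r6, r7, r8, r9}, start state r0, accepting states {r1, r3, r5, r7, r8, r9} and transitions r0: 0→r1, 1→r2; r1: 0→r3, 1→r4; r2: 0→r2, 1→r2; r3: 0→r5, 1→r2; r4: 0→r2, 1→r6; r5: 0→r7, 1→r4; r6: 0→r8, 1→r2; r7: 0→r7, 1→r2; r8: 0→r9, 1→r9; r9: 0→r2, 1→r2.
Converting the expression M2 to a DFA (subset construction, then merging equivalent states) gives the minimal DFA with states {t0, t1, t2, t3, t4, t5, t6, t7, t8}, start state t0, accepting states {t2, t5, t6, t7, t8} and transitions t0: 0→t1, 1→t2; t1: 0→t3, 1→t4; t2: 0→t5, 1→t6; t3: 0→t4, 1→t7; t4: 0→t4, 1→t4; t5: 0→t4, 1→t7; t6: 0→t8, 1→t6; t7: 0→t8, 1→t8; t8: 0→t4, 1→t4.
Exploring the product automaton M1 × M2 from the start pair (r0, t0), following both machines on each input symbol, reaches 15 state pairs: (r0, t0), (r1, t1), (r2, t2), (r3, t3), (r4, t4), (r2, t5), (r2, t6), (r5, t4), (r2, t7), (r2, t4), (r6, t4), (r2, t8), (r7, t4), (r8, t4), (r9, t4).
M1 accepts in {r1, r3, r5, r7, r8, r9} and M2 accepts in {t2, t5, t6, t7, t8}; no reachable pair has both components accepting, so no string drives both machines to acceptance simultaneously and L(M1) ∩ L(M2) = ∅.
So no string is accepted by both, and the intersection is empty.

Yes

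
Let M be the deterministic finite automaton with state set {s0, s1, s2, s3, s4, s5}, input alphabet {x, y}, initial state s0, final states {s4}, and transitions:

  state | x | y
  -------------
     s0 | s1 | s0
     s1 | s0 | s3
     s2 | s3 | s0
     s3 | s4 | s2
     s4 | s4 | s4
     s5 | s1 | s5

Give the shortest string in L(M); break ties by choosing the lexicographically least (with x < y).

A breadth-first search from s0 reaches an accepting state first via the path s0 → s1 → s3 → s4 on input xyx.
No string of length < 3 is accepted (BFS exhausts all shorter strings without reaching an accepting state), and xyx is the lexicographically least accepting string of length 3.

xyx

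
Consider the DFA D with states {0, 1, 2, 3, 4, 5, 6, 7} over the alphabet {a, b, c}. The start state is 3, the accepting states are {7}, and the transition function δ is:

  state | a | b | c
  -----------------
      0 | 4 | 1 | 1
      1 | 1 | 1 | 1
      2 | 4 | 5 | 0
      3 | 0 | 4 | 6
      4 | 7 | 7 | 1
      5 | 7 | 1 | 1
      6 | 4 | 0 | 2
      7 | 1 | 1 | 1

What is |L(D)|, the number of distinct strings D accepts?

13

The useful subgraph on states {0, 2, 3, 4, 5, 6, 7} is acyclic, so L(D) is finite; the longest accepting path visits 6 useful states, giving maximum string length 5.
Counting accepting paths from 3 by length: 2 of length 2, 4 of length 3, 5 of length 4, 2 of length 5. Total 13.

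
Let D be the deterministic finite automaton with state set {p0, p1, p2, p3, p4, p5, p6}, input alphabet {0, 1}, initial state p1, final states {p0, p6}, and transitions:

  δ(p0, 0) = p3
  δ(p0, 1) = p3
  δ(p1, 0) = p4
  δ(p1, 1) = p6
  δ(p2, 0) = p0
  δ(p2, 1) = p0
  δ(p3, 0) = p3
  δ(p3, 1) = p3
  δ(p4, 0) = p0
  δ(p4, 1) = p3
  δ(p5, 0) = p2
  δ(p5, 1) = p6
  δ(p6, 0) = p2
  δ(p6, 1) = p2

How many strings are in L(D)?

The useful subgraph on states {p0, p1, p2, p4, p6} is acyclic, so L(D) is finite; the longest accepting path visits 4 useful states, giving maximum string length 3.
Counting accepting paths from p1 by length: 1 of length 1, 1 of length 2, 4 of length 3. Total 6.

6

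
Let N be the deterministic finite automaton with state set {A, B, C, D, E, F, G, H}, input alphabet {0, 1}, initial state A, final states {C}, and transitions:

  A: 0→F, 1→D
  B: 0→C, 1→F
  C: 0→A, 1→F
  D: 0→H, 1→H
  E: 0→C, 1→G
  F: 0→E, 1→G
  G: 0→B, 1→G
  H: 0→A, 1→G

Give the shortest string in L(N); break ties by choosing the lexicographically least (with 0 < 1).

A breadth-first search from A reaches an accepting state first via the path A → F → E → C on input 000.
No string of length < 3 is accepted (BFS exhausts all shorter strings without reaching an accepting state), and 000 is the lexicographically least accepting string of length 3.

000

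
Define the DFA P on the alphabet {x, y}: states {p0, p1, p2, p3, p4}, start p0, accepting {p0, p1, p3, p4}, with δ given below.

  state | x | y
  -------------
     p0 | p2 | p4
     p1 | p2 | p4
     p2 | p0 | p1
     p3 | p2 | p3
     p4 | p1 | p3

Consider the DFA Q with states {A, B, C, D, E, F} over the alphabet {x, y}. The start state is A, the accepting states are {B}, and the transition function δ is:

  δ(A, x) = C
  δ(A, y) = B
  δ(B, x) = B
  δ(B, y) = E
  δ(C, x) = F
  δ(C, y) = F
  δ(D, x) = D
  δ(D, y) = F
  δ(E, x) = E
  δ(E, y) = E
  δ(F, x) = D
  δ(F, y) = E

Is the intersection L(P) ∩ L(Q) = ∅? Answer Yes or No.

The string y is accepted by both P and Q.
Hence L(P) ∩ L(Q) ≠ ∅.

No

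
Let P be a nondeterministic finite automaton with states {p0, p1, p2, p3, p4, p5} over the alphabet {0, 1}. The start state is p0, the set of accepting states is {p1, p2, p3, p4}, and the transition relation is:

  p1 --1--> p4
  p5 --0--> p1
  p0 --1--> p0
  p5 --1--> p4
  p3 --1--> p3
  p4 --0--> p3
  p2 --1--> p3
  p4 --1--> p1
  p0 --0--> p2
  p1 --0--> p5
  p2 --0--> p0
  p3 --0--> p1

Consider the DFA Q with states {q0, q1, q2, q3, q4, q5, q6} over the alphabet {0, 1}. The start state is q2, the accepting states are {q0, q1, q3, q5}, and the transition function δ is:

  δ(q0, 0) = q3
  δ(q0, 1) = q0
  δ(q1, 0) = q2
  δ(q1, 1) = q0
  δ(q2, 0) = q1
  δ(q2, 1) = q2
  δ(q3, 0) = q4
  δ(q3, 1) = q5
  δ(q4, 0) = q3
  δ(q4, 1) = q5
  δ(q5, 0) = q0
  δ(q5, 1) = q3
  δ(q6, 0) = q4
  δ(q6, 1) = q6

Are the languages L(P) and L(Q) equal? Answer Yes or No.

Exploring the product automaton P × Q from the start pair (p0, q2), following both machines on each input symbol, reaches 6 state pairs: (p0, q2), (p2, q1), (p3, q0), (p1, q3), (p5, q4), (p4, q5).
P accepts in {p1, p2, p3, p4} and Q accepts in {q0, q1, q3, q5}. In every reachable pair the two components are either both accepting — (p2, q1), (p3, q0), (p1, q3), (p4, q5) — or both non-accepting, so no string is accepted by exactly one of the machines: L(P) \ L(Q) and L(Q) \ L(P) are both empty.
Hence every string is accepted by P iff it is accepted by Q, and the two languages coincide.

Yes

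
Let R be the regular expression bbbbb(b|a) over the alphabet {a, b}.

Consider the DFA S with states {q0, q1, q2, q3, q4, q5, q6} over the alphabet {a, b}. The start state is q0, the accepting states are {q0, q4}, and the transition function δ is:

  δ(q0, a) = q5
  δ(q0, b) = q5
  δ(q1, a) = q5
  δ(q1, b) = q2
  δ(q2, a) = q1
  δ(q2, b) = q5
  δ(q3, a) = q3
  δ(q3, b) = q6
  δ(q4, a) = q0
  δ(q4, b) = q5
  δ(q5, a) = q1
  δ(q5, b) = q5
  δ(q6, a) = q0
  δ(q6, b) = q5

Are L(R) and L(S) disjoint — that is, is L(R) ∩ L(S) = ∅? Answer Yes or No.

Converting the expression R to a DFA (subset construction, then merging equivalent states) gives the minimal DFA with states {r0, r1, r2, r3, r4, r5, r6, r7}, start state r0, accepting states {r7} and transitions r0: a→r1, b→r2; r1: a→r1, b→r1; r2: a→r1, b→r3; r3: a→r1, b→r4; r4: a→r1, b→r5; r5: a→r1, b→r6; r6: a→r7, b→r7; r7: a→r1, b→r1.
Exploring the product automaton R × S from the start pair (r0, q0), following both machines on each input symbol, reaches 11 state pairs: (r0, q0), (r1, q5), (r2, q5), (r1, q1), (r3, q5), (r1, q2), (r4, q5), (r5, q5), (r6, q5), (r7, q1), (r7, q5).
R accepts in {r7} and S accepts in {q0, q4}; no reachable pair has both components accepting, so no string drives both machines to acceptance simultaneously and L(R) ∩ L(S) = ∅.
So no string is accepted by both, and the intersection is empty.

Yes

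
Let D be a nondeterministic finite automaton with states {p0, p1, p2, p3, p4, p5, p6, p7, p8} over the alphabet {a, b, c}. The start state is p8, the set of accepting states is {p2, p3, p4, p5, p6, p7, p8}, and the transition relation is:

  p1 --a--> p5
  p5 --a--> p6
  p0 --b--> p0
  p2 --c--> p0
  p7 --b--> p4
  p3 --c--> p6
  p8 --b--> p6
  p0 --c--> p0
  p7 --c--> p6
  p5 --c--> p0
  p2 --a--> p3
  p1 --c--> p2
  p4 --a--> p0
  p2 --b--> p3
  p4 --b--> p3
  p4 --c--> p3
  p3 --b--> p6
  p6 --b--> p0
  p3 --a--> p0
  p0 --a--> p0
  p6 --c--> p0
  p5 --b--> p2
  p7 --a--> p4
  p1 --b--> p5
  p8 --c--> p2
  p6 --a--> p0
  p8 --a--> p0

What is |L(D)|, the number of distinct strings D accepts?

9

The useful subgraph on states {p2, p3, p6, p8} is acyclic, so L(D) is finite; the longest accepting path visits 4 useful states, giving maximum string length 3.
Counting accepting paths from p8 by length: 1 of length 0, 2 of length 1, 2 of length 2, 4 of length 3. Total 9.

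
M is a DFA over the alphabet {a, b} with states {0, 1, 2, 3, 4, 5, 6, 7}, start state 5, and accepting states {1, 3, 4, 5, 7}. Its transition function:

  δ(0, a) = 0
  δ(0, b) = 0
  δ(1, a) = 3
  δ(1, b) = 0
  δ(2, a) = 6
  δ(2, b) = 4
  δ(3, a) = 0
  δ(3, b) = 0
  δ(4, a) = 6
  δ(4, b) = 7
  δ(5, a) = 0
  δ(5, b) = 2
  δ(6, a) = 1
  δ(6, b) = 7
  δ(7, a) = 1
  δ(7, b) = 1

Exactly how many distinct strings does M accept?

The useful subgraph on states {1, 2, 3, 4, 5, 6, 7} is acyclic, so L(M) is finite; the longest accepting path visits 7 useful states, giving maximum string length 6.
Counting accepting paths from 5 by length: 1 of length 0, 1 of length 2, 3 of length 3, 7 of length 4, 7 of length 5, 2 of length 6. Total 21.

21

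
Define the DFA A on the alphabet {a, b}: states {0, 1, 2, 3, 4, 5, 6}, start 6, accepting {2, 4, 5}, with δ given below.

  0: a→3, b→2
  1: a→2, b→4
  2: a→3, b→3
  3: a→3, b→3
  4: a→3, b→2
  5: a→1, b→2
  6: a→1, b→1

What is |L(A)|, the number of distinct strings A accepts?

The useful subgraph on states {1, 2, 4, 6} is acyclic, so L(A) is finite; the longest accepting path visits 4 useful states, giving maximum string length 3.
Counting accepting paths from 6 by length: 4 of length 2, 2 of length 3. Total 6.

6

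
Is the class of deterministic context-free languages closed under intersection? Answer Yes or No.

No

DCFLs are closed under complement (normalise the DPDA to read all of its input, then flip the verdict). If they were also closed under intersection, De Morgan would make them closed under union; but {aⁿbⁿ : n≥0} and {aⁿb²ⁿ : n≥0} are DCFLs (push the a's; pop one per b, respectively one per two b's) whose union no deterministic PDA accepts: a DPDA for it would have a single run on aⁿb²ⁿ, accepting after the prefix aⁿbⁿ and accepting again after n more b's; an ordinary PDA that simulates it on a's and b's and, at any moment when it is accepting, may switch to reading only a fresh letter c while feeding each c to the simulation as a b, would accept aⁱbʲcᵏ (k≥1) exactly when both aⁱbʲ and aⁱbʲ⁺ᵏ are in the language, i.e. its language intersected with the regular set a*b*c⁺ would be exactly {aⁿbⁿcⁿ : n≥1} — impossible, since context-free languages are closed under intersection with regular sets and {aⁿbⁿcⁿ} is not context-free.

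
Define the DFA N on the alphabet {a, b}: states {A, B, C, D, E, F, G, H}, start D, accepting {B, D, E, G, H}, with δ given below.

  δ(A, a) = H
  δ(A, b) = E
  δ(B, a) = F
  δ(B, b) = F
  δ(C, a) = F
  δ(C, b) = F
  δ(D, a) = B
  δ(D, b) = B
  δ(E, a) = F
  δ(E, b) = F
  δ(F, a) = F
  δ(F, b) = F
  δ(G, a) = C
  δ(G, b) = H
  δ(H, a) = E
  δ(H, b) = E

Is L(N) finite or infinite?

The useful states (reachable from D and able to reach an accepting state) are {B, D}.
Restricted to these states the transition graph has no cycle, so every accepting path has bounded length and L is finite.

finite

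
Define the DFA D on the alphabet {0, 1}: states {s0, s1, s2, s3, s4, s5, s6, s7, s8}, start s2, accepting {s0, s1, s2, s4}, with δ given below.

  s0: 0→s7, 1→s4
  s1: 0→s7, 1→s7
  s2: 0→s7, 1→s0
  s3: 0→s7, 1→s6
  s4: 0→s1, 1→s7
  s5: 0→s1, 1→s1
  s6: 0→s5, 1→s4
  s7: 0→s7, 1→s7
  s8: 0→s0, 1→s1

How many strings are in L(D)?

4

The useful subgraph on states {s0, s1, s2, s4} is acyclic, so L(D) is finite; the longest accepting path visits 4 useful states, giving maximum string length 3.
Counting accepting paths from s2 by length: 1 of length 0, 1 of length 1, 1 of length 2, 1 of length 3. Total 4.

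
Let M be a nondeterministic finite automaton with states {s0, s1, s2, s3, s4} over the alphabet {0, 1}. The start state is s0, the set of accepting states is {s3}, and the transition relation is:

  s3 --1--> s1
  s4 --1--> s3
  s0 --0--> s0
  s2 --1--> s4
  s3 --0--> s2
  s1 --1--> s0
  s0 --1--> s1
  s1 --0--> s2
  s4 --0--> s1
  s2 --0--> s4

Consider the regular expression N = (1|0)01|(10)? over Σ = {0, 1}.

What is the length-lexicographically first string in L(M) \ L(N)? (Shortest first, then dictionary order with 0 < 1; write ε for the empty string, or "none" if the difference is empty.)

1001

The string 1001 is accepted by M but not by N.
No shorter string lies in the difference, and 1001 is the lexicographically first length-4 string in L(M) \ L(N).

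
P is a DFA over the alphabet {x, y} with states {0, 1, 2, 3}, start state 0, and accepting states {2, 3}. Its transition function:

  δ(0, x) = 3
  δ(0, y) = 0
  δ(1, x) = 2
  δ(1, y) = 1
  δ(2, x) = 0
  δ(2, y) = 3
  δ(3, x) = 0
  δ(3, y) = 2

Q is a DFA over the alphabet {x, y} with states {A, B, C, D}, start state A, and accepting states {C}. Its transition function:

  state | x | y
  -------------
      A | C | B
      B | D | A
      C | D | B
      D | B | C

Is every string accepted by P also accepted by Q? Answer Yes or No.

No

The string xy is in L(P) but not in L(Q).
So L(P) ⊄ L(Q).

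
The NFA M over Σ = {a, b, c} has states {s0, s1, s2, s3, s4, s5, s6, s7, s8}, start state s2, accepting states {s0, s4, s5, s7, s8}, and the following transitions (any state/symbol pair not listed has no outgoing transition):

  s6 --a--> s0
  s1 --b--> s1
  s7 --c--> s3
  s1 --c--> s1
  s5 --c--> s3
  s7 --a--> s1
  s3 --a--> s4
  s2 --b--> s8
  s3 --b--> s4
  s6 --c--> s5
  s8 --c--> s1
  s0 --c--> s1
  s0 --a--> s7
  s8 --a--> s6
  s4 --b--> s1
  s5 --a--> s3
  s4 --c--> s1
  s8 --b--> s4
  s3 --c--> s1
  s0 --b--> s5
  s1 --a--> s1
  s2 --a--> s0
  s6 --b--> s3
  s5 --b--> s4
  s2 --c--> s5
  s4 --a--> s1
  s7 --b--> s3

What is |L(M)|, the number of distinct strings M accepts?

40

The useful subgraph on states {s0, s2, s3, s4, s5, s6, s7, s8} is acyclic, so L(M) is finite; the longest accepting path visits 7 useful states, giving maximum string length 6.
Counting accepting paths from s2 by length: 3 of length 1, 4 of length 2, 7 of length 3, 13 of length 4, 5 of length 5, 8 of length 6. Total 40.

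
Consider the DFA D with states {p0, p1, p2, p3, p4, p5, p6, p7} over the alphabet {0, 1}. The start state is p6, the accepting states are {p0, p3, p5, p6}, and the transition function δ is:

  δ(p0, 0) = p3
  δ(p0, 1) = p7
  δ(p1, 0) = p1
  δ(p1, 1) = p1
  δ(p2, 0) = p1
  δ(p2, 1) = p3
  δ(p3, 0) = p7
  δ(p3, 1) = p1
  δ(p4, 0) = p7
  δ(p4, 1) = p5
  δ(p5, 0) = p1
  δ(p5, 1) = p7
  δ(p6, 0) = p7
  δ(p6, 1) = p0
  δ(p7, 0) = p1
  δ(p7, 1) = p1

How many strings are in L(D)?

3

The useful subgraph on states {p0, p3, p6} is acyclic, so L(D) is finite; the longest accepting path visits 3 useful states, giving maximum string length 2.
Counting accepting paths from p6 by length: 1 of length 0, 1 of length 1, 1 of length 2. Total 3.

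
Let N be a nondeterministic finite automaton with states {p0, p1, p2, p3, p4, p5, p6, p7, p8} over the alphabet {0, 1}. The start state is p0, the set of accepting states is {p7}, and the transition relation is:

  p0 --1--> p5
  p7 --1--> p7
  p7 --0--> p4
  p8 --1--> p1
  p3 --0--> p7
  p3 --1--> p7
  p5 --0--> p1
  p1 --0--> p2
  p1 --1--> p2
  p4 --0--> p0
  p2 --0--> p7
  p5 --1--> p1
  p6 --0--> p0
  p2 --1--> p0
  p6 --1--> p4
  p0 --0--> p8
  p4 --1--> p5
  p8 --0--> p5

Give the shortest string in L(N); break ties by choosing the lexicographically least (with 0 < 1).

0100

A breadth-first search from p0 reaches an accepting state first via the path p0 → p8 → p1 → p2 → p7 on input 0100.
No string of length < 4 is accepted (BFS exhausts all shorter strings without reaching an accepting state), and 0100 is the lexicographically least accepting string of length 4.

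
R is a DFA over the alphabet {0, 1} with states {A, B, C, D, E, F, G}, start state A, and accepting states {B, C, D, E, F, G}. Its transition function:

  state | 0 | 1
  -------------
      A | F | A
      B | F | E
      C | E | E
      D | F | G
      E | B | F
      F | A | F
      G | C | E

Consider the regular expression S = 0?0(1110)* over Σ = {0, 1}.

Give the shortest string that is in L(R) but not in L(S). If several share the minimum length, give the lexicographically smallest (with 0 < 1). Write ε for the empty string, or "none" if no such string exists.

01

The string 01 is accepted by R but not by S.
No shorter string lies in the difference, and 01 is the lexicographically first length-2 string in L(R) \ L(S).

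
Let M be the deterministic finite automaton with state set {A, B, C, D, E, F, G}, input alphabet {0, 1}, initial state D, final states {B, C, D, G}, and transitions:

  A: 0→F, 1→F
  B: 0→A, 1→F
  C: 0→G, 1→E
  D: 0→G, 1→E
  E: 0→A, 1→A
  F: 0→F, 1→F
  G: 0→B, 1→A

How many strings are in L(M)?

The useful subgraph on states {B, D, G} is acyclic, so L(M) is finite; the longest accepting path visits 3 useful states, giving maximum string length 2.
Counting accepting paths from D by length: 1 of length 0, 1 of length 1, 1 of length 2. Total 3.

3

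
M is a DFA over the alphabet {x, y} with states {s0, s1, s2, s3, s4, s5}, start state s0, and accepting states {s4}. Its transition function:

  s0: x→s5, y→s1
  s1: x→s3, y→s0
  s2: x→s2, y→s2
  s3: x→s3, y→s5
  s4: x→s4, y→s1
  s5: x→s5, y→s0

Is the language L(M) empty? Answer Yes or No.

The states reachable from the start state are {s0, s1, s3, s5}.
None of the accepting states {s4} is reachable, so no string is accepted and L(M) = ∅.

Yes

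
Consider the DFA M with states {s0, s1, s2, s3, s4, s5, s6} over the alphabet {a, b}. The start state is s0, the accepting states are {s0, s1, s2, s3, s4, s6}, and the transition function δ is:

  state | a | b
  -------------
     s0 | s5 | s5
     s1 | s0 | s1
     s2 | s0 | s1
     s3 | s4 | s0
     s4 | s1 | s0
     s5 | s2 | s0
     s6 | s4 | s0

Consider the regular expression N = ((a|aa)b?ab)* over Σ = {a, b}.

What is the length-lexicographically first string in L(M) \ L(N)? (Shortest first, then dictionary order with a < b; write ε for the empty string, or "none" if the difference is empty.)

aa

The string aa is accepted by M but not by N.
No shorter string lies in the difference, and aa is the lexicographically first length-2 string in L(M) \ L(N).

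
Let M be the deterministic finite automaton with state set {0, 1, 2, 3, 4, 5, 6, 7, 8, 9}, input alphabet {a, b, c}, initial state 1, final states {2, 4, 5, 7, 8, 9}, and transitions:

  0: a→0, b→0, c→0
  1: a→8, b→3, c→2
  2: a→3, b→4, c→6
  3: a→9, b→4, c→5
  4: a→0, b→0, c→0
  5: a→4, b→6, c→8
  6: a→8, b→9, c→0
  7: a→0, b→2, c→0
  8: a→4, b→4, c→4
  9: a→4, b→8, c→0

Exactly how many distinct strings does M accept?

62

The useful subgraph on states {1, 2, 3, 4, 5, 6, 8, 9} is acyclic, so L(M) is finite; the longest accepting path visits 8 useful states, giving maximum string length 7.
Counting accepting paths from 1 by length: 2 of length 1, 7 of length 2, 9 of length 3, 17 of length 4, 16 of length 5, 8 of length 6, 3 of length 7. Total 62.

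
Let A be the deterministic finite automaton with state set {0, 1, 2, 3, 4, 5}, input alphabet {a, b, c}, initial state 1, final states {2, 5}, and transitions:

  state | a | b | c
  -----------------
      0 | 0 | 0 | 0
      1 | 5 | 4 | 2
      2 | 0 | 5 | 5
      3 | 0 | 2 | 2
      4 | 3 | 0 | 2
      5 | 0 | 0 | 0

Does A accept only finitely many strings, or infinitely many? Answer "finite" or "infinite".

The useful states (reachable from 1 and able to reach an accepting state) are {1, 2, 3, 4, 5}.
Restricted to these states the transition graph has no cycle, so every accepting path has bounded length and L is finite.

finite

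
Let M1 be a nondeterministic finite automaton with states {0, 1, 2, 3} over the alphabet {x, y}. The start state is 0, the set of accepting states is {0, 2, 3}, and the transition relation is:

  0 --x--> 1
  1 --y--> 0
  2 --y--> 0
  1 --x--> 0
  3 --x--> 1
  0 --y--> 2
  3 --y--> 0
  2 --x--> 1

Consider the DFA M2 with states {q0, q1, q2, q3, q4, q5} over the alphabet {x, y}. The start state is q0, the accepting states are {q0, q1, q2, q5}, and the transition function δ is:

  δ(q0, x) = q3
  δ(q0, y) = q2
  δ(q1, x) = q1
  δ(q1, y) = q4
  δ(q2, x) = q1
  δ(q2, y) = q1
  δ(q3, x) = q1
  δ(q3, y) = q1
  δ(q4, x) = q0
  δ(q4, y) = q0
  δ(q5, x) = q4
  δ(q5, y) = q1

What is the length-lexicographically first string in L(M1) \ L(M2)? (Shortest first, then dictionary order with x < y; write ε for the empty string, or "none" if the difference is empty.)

The string xxy is accepted by M1 but not by M2.
No shorter string lies in the difference, and xxy is the lexicographically first length-3 string in L(M1) \ L(M2).

xxy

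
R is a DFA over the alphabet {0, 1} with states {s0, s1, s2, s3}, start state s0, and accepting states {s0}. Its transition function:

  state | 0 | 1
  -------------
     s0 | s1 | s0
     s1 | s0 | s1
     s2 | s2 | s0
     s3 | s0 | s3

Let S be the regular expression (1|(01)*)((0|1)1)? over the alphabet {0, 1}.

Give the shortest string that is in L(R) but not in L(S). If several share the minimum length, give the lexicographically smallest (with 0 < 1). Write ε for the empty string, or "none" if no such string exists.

The string 00 is accepted by R but not by S.
No shorter string lies in the difference, and 00 is the lexicographically first length-2 string in L(R) \ L(S).

00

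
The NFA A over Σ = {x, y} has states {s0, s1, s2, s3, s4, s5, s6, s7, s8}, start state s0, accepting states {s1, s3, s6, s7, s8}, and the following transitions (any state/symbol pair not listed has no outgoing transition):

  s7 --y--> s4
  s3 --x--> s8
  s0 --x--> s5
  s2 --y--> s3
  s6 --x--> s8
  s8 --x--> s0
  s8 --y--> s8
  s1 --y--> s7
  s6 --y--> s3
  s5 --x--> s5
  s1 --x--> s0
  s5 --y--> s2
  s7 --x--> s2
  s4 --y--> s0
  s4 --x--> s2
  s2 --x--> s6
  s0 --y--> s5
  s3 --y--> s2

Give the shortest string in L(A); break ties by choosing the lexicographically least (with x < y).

xyx

A breadth-first search from s0 reaches an accepting state first via the path s0 → s5 → s2 → s6 on input xyx.
No string of length < 3 is accepted (BFS exhausts all shorter strings without reaching an accepting state), and xyx is the lexicographically least accepting string of length 3.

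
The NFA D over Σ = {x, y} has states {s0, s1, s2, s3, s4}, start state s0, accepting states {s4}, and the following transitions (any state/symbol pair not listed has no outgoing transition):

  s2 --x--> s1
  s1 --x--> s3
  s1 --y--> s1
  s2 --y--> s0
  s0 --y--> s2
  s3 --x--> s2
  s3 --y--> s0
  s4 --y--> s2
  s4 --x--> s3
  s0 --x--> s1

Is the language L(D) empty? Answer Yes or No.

Yes

The states reachable from the start state are {s0, s1, s2, s3}.
None of the accepting states {s4} is reachable, so no string is accepted and L(D) = ∅.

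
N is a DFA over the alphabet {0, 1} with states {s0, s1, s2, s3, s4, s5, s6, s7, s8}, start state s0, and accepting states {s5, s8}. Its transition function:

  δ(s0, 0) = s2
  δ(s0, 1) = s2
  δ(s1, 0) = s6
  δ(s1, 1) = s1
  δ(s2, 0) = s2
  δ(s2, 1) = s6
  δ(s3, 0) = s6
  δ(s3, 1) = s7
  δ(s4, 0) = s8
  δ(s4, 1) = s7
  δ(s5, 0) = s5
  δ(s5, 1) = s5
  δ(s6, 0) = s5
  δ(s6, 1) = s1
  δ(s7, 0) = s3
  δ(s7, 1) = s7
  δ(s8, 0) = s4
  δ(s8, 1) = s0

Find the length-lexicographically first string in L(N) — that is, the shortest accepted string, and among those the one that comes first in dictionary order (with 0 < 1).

A breadth-first search from s0 reaches an accepting state first via the path s0 → s2 → s6 → s5 on input 010.
No string of length < 3 is accepted (BFS exhausts all shorter strings without reaching an accepting state), and 010 is the lexicographically least accepting string of length 3.

010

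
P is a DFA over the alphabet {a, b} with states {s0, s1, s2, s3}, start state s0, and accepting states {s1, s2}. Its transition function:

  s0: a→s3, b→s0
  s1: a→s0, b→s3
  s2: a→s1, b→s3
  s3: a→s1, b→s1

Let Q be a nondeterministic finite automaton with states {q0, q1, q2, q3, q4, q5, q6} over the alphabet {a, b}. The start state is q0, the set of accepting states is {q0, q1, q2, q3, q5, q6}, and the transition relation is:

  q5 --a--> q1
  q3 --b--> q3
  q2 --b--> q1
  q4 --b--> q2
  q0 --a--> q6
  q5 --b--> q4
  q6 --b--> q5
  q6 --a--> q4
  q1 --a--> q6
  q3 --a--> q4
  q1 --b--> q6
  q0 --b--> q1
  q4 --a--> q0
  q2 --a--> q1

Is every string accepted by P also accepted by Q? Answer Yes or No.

No

The string aa is in L(P) but not in L(Q).
So L(P) ⊄ L(Q).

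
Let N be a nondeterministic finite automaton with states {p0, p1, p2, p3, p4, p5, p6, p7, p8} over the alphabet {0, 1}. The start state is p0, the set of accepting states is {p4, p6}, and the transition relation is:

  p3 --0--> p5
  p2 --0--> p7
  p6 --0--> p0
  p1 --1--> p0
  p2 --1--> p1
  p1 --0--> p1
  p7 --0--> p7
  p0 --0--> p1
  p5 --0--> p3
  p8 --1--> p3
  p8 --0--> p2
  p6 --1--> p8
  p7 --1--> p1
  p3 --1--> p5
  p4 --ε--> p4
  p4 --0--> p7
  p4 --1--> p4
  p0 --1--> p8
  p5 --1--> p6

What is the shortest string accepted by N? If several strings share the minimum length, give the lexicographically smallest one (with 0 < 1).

1101

A breadth-first search from p0 reaches an accepting state first via the path p0 → p8 → p3 → p5 → p6 on input 1101.
No string of length < 4 is accepted (BFS exhausts all shorter strings without reaching an accepting state), and 1101 is the lexicographically least accepting string of length 4.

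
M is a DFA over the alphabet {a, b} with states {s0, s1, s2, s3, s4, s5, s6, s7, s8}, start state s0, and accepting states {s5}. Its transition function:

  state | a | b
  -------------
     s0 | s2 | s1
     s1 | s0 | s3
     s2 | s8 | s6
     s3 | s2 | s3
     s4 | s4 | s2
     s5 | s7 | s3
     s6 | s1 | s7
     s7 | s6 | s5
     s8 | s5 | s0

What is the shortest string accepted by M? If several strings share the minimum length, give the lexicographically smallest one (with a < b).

A breadth-first search from s0 reaches an accepting state first via the path s0 → s2 → s8 → s5 on input aaa.
No string of length < 3 is accepted (BFS exhausts all shorter strings without reaching an accepting state), and aaa is the lexicographically least accepting string of length 3.

aaa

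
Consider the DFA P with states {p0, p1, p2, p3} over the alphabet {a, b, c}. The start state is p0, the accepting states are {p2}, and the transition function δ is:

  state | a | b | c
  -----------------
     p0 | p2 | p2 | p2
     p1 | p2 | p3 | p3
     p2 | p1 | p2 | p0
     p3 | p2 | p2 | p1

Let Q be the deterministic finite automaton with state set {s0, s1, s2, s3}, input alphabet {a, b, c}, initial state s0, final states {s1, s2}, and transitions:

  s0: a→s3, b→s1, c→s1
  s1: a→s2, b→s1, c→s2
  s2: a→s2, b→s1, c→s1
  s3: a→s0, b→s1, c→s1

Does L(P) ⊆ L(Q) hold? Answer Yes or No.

No

The string a is in L(P) but not in L(Q).
So L(P) ⊄ L(Q).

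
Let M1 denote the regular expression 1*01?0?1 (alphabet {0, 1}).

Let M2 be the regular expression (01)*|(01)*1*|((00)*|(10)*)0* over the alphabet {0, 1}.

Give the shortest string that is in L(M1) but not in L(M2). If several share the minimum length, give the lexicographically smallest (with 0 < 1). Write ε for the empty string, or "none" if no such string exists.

The string 001 is accepted by M1 but not by M2.
No shorter string lies in the difference, and 001 is the lexicographically first length-3 string in L(M1) \ L(M2).

001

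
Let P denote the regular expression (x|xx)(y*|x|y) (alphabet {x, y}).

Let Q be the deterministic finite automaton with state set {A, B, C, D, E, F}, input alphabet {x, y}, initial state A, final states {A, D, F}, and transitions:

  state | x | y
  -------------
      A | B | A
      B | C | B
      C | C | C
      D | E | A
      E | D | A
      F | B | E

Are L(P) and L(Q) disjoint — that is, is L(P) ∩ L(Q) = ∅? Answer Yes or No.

Converting the expression P to a DFA (subset construction, then merging equivalent states) gives the minimal DFA with states {p0, p1, p2, p3, p4, p5}, start state p0, accepting states {p1, p3, p4, p5} and transitions p0: x→p1, y→p2; p1: x→p3, y→p4; p2: x→p2, y→p2; p3: x→p5, y→p4; p4: x→p2, y→p4; p5: x→p2, y→p2.
Exploring the product automaton P × Q from the start pair (p0, A), following both machines on each input symbol, reaches 9 state pairs: (p0, A), (p1, B), (p2, A), (p3, C), (p4, B), (p2, B), (p5, C), (p4, C), (p2, C).
P accepts in {p1, p3, p4, p5} and Q accepts in {A, D, F}; no reachable pair has both components accepting, so no string drives both machines to acceptance simultaneously and L(P) ∩ L(Q) = ∅.
So no string is accepted by both, and the intersection is empty.

Yes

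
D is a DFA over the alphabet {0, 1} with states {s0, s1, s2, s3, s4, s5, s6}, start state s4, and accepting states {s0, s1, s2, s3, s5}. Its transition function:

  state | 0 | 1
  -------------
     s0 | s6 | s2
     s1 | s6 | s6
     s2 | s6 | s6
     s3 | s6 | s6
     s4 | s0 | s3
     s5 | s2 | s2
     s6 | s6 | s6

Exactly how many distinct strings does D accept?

3

The useful subgraph on states {s0, s2, s3, s4} is acyclic, so L(D) is finite; the longest accepting path visits 3 useful states, giving maximum string length 2.
Counting accepting paths from s4 by length: 2 of length 1, 1 of length 2. Total 3.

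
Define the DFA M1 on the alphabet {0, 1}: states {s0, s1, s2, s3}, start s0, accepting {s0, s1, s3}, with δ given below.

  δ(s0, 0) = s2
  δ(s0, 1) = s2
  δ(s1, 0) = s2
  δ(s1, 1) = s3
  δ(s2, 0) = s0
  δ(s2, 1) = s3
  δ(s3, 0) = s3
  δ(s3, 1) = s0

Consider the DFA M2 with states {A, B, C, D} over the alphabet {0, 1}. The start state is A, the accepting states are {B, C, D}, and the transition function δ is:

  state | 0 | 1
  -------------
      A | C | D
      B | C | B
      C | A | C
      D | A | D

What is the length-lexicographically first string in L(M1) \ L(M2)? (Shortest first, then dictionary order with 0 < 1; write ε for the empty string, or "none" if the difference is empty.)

The empty string ε is accepted by M1 but not by M2.
Since ε is the unique shortest string, it is the required witness.

ε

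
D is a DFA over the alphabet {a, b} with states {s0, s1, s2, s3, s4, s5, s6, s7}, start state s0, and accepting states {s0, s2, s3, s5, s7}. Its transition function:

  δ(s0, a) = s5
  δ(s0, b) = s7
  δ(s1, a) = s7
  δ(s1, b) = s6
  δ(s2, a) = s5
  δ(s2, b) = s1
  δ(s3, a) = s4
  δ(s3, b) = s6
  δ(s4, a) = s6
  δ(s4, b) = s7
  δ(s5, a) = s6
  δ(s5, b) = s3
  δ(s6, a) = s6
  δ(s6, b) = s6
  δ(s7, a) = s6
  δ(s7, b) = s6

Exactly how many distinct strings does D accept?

5

The useful subgraph on states {s0, s3, s4, s5, s7} is acyclic, so L(D) is finite; the longest accepting path visits 5 useful states, giving maximum string length 4.
Counting accepting paths from s0 by length: 1 of length 0, 2 of length 1, 1 of length 2, 1 of length 4. Total 5.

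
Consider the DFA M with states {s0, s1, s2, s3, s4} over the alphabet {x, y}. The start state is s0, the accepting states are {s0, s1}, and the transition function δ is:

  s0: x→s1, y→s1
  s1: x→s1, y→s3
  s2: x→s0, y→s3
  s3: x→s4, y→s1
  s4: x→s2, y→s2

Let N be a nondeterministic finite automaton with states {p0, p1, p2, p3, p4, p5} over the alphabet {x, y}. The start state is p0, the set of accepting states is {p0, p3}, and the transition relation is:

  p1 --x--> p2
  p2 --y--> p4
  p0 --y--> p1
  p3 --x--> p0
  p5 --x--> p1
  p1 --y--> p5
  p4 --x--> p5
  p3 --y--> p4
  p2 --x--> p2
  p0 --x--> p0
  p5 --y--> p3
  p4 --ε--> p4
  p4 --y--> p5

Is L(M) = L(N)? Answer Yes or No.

No

The string y is accepted by M but rejected by N.
So L(M) ≠ L(N).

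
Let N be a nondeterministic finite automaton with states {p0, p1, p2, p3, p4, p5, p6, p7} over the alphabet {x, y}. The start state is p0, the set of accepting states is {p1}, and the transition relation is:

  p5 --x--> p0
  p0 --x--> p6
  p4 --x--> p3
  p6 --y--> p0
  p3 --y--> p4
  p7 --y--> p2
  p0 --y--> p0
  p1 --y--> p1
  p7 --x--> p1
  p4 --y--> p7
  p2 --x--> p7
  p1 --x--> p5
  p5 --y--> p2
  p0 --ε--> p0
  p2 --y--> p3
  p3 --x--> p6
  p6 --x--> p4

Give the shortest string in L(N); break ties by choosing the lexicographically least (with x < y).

A breadth-first search from p0 reaches an accepting state first via the path p0 → p6 → p4 → p7 → p1 on input xxyx.
No string of length < 4 is accepted (BFS exhausts all shorter strings without reaching an accepting state), and xxyx is the lexicographically least accepting string of length 4.

xxyx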